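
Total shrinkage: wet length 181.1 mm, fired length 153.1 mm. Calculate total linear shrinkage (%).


TS = (181.1 - 153.1) / 181.1 * 100 = 15.46%

15.46


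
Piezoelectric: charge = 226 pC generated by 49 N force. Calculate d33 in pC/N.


d33 = 226 / 49 = 4.6 pC/N

4.6


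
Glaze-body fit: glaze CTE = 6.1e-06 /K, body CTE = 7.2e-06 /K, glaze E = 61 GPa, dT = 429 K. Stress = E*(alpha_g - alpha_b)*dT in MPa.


Stress = 61*1000*(6.1e-06 - 7.2e-06)*429 = -28.8 MPa

-28.8


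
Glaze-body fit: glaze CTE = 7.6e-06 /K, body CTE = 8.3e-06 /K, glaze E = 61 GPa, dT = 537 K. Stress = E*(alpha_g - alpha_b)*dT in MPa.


Stress = 61*1000*(7.6e-06 - 8.3e-06)*537 = -22.9 MPa

-22.9


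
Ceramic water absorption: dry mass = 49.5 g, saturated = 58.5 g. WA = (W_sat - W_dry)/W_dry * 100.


WA = (58.5 - 49.5) / 49.5 * 100 = 18.18%

18.18


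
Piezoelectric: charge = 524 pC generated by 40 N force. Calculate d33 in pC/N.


d33 = 524 / 40 = 13.1 pC/N

13.1


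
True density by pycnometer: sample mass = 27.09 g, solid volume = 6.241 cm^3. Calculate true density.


TD = 27.09 / 6.241 = 4.341 g/cm^3

4.341


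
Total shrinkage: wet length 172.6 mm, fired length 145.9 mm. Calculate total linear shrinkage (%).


TS = (172.6 - 145.9) / 172.6 * 100 = 15.47%

15.47


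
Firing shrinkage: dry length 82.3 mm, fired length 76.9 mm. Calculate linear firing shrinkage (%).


FS = (82.3 - 76.9) / 82.3 * 100 = 6.56%

6.56


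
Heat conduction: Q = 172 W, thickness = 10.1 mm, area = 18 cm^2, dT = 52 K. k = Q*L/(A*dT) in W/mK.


k = 172*10.1/1000/(18/10000*52) = 18.56 W/mK

18.56


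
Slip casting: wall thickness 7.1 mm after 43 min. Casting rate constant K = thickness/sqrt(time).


K = 7.1 / sqrt(43) = 7.1 / 6.5574 = 1.083 mm/min^0.5

1.083


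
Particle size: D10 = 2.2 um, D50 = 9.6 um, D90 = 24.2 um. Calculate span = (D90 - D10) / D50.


Span = (24.2 - 2.2) / 9.6 = 22.0 / 9.6 = 2.292

2.292


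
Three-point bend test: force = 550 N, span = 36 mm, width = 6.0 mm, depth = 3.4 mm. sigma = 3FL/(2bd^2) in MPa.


sigma = 3*550*36/(2*6.0*3.4^2) = 428.2 MPa

428.2


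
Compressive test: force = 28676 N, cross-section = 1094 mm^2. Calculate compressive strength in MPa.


CS = 28676 / 1094 = 26.2 MPa

26.2


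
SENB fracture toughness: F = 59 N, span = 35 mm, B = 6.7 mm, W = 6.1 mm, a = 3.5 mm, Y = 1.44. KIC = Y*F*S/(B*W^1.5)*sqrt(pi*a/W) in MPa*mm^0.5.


KIC = 1.44*59*35/(6.7*6.1^1.5)*sqrt(pi*3.5/6.1) = 39.55

39.55


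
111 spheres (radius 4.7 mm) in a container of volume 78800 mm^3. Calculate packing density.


V_sphere = 4/3*pi*4.7^3 = 434.8928 mm^3
Total V = 111*434.8928 = 48273.1008 mm^3
PD = 48273.1008 / 78800 = 0.613

0.613


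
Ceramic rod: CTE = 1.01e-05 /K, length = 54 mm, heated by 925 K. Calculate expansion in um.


dL = 1.01e-05 * 54 * 925 * 1000 = 504.495 um

504.495


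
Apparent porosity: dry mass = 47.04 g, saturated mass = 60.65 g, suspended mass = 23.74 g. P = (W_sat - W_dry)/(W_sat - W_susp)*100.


P = (60.65 - 47.04) / (60.65 - 23.74) * 100 = 13.61 / 36.91 * 100 = 36.9%

36.9


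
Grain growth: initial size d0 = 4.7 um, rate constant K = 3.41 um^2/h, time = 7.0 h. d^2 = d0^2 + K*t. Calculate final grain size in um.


d^2 = 4.7^2 + 3.41*7.0 = 45.96
d = sqrt(45.96) = 6.78 um

6.78


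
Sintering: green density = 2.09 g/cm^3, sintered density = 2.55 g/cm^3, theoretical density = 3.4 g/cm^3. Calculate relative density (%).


Relative = 2.55 / 3.4 * 100 = 75.0%

75.0


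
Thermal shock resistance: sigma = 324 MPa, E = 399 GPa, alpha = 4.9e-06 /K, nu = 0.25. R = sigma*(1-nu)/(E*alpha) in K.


R = 324*(1-0.25)/(399*1000*4.9e-06) = 124 K

124


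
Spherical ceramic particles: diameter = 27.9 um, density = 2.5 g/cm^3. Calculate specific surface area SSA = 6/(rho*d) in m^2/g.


SSA = 6 / (2.5 * 27.9) = 0.086 m^2/g

0.086


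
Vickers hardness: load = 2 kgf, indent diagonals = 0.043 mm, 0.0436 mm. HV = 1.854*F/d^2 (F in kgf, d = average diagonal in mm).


d_avg = (0.043+0.0436)/2 = 0.0433 mm
HV = 1.854*2/0.0433^2 = 1978

1978


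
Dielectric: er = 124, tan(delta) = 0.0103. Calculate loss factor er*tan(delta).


Loss = 124 * 0.0103 = 1.277

1.277


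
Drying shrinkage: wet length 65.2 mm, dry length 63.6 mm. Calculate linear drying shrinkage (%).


DS = (65.2 - 63.6) / 65.2 * 100 = 2.45%

2.45


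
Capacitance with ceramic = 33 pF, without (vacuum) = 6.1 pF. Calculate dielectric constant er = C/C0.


er = 33 / 6.1 = 5.41

5.41


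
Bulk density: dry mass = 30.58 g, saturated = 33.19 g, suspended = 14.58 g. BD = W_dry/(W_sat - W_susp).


BD = 30.58 / (33.19 - 14.58) = 30.58 / 18.61 = 1.643 g/cm^3

1.643


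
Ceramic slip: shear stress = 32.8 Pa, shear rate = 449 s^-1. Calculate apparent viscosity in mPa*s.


eta = tau/gamma * 1000 = 32.8/449 * 1000 = 73.1 mPa*s

73.1


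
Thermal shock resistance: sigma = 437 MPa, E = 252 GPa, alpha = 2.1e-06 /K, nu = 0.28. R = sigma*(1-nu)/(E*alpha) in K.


R = 437*(1-0.28)/(252*1000*2.1e-06) = 595 K

595


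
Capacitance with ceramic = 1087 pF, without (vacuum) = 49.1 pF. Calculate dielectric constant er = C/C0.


er = 1087 / 49.1 = 22.14

22.14


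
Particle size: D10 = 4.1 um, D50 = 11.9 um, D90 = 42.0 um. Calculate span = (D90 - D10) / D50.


Span = (42.0 - 4.1) / 11.9 = 37.9 / 11.9 = 3.185

3.185


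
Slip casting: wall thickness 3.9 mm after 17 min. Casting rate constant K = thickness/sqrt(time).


K = 3.9 / sqrt(17) = 3.9 / 4.1231 = 0.946 mm/min^0.5

0.946


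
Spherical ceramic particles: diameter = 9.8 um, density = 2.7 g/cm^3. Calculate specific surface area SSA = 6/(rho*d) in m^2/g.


SSA = 6 / (2.7 * 9.8) = 0.227 m^2/g

0.227


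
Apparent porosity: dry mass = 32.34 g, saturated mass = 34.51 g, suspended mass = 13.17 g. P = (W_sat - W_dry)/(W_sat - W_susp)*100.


P = (34.51 - 32.34) / (34.51 - 13.17) * 100 = 2.17 / 21.34 * 100 = 10.2%

10.2


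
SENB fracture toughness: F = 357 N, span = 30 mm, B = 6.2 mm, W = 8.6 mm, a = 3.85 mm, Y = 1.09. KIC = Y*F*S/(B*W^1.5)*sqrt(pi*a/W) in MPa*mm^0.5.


KIC = 1.09*357*30/(6.2*8.6^1.5)*sqrt(pi*3.85/8.6) = 88.54

88.54


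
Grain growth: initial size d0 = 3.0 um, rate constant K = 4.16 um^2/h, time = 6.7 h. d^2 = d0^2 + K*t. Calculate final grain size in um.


d^2 = 3.0^2 + 4.16*6.7 = 36.872
d = sqrt(36.872) = 6.07 um

6.07


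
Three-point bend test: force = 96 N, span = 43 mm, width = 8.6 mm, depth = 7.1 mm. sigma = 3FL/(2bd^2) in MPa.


sigma = 3*96*43/(2*8.6*7.1^2) = 14.3 MPa

14.3


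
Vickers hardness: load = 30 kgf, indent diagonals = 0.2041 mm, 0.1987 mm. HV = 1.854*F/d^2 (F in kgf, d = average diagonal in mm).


d_avg = (0.2041+0.1987)/2 = 0.2014 mm
HV = 1.854*30/0.2014^2 = 1371

1371


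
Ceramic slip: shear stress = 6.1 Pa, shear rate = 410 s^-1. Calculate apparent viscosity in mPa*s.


eta = tau/gamma * 1000 = 6.1/410 * 1000 = 14.9 mPa*s

14.9


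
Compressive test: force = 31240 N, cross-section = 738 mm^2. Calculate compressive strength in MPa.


CS = 31240 / 738 = 42.3 MPa

42.3


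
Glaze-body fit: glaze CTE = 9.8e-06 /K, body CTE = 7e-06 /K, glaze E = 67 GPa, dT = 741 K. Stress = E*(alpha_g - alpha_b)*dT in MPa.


Stress = 67*1000*(9.8e-06 - 7e-06)*741 = 139.0 MPa

139.0


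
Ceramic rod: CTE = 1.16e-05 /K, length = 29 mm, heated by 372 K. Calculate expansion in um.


dL = 1.16e-05 * 29 * 372 * 1000 = 125.141 um

125.141


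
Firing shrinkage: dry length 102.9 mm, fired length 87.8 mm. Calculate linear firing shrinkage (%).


FS = (102.9 - 87.8) / 102.9 * 100 = 14.67%

14.67


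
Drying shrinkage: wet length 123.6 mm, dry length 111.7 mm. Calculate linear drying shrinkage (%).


DS = (123.6 - 111.7) / 123.6 * 100 = 9.63%

9.63


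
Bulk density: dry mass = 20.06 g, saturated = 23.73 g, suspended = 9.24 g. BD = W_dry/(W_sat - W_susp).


BD = 20.06 / (23.73 - 9.24) = 20.06 / 14.49 = 1.384 g/cm^3

1.384


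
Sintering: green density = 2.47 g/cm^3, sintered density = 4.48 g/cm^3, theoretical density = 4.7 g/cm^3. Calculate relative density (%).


Relative = 4.48 / 4.7 * 100 = 95.3%

95.3


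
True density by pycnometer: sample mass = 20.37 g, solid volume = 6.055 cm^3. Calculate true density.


TD = 20.37 / 6.055 = 3.364 g/cm^3

3.364


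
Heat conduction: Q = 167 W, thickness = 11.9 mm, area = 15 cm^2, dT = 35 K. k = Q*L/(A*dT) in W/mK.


k = 167*11.9/1000/(15/10000*35) = 37.85 W/mK

37.85


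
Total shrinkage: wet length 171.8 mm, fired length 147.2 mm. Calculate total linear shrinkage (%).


TS = (171.8 - 147.2) / 171.8 * 100 = 14.32%

14.32


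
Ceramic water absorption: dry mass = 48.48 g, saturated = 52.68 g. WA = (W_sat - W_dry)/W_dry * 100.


WA = (52.68 - 48.48) / 48.48 * 100 = 8.66%

8.66


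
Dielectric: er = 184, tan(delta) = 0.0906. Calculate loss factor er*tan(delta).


Loss = 184 * 0.0906 = 16.67

16.67


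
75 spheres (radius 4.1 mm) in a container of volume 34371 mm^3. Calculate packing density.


V_sphere = 4/3*pi*4.1^3 = 288.6956 mm^3
Total V = 75*288.6956 = 21652.17 mm^3
PD = 21652.17 / 34371 = 0.63

0.63


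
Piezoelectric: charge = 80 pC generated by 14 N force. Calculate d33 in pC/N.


d33 = 80 / 14 = 5.7 pC/N

5.7


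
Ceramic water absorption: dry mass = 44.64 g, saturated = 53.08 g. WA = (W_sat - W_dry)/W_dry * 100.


WA = (53.08 - 44.64) / 44.64 * 100 = 18.91%

18.91


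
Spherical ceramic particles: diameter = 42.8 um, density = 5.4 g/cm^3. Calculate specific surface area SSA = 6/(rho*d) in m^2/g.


SSA = 6 / (5.4 * 42.8) = 0.026 m^2/g

0.026


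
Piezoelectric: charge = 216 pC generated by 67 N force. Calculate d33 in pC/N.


d33 = 216 / 67 = 3.2 pC/N

3.2


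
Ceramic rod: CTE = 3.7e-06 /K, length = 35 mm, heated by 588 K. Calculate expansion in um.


dL = 3.7e-06 * 35 * 588 * 1000 = 76.146 um

76.146


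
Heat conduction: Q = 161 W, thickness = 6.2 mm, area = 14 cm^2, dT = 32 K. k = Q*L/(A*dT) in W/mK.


k = 161*6.2/1000/(14/10000*32) = 22.28 W/mK

22.28


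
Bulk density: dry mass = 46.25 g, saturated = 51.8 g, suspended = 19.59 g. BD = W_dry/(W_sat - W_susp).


BD = 46.25 / (51.8 - 19.59) = 46.25 / 32.21 = 1.436 g/cm^3

1.436


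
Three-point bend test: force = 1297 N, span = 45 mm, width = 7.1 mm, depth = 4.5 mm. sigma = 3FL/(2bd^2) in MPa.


sigma = 3*1297*45/(2*7.1*4.5^2) = 608.9 MPa

608.9


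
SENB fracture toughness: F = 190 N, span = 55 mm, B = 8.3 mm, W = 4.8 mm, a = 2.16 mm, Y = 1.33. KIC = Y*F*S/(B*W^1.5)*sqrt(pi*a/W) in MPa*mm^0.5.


KIC = 1.33*190*55/(8.3*4.8^1.5)*sqrt(pi*2.16/4.8) = 189.33

189.33


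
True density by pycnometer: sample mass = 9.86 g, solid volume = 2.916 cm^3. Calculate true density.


TD = 9.86 / 2.916 = 3.381 g/cm^3

3.381


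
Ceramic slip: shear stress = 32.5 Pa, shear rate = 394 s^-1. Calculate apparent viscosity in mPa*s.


eta = tau/gamma * 1000 = 32.5/394 * 1000 = 82.5 mPa*s

82.5


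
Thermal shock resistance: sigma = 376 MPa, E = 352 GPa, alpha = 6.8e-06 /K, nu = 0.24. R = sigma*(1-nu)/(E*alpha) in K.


R = 376*(1-0.24)/(352*1000*6.8e-06) = 119 K

119


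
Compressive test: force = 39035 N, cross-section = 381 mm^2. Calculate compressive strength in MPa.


CS = 39035 / 381 = 102.5 MPa

102.5


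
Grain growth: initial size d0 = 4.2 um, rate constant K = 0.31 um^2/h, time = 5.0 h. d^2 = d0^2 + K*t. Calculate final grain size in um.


d^2 = 4.2^2 + 0.31*5.0 = 19.19
d = sqrt(19.19) = 4.38 um

4.38


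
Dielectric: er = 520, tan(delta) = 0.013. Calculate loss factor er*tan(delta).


Loss = 520 * 0.013 = 6.76

6.76


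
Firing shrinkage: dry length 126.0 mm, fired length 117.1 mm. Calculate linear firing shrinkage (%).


FS = (126.0 - 117.1) / 126.0 * 100 = 7.06%

7.06


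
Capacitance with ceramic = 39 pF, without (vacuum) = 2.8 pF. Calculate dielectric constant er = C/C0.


er = 39 / 2.8 = 13.93

13.93


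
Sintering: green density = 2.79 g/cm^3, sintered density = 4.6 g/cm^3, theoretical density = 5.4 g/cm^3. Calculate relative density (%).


Relative = 4.6 / 5.4 * 100 = 85.2%

85.2


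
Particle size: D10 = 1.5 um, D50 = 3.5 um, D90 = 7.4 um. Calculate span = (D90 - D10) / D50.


Span = (7.4 - 1.5) / 3.5 = 5.9 / 3.5 = 1.686

1.686


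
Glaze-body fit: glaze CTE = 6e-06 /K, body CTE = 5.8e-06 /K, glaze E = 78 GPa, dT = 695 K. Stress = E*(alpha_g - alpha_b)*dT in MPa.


Stress = 78*1000*(6e-06 - 5.8e-06)*695 = 10.8 MPa

10.8


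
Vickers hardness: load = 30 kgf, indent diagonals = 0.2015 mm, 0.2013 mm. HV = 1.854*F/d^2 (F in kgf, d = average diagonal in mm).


d_avg = (0.2015+0.2013)/2 = 0.2014 mm
HV = 1.854*30/0.2014^2 = 1371

1371


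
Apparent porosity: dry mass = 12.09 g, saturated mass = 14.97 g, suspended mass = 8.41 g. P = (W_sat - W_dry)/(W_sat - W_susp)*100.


P = (14.97 - 12.09) / (14.97 - 8.41) * 100 = 2.88 / 6.56 * 100 = 43.9%

43.9


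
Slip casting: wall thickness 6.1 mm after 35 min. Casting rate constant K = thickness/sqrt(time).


K = 6.1 / sqrt(35) = 6.1 / 5.9161 = 1.031 mm/min^0.5

1.031


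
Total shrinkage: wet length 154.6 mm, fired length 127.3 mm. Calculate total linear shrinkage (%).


TS = (154.6 - 127.3) / 154.6 * 100 = 17.66%

17.66


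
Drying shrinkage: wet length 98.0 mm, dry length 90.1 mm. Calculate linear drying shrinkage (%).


DS = (98.0 - 90.1) / 98.0 * 100 = 8.06%

8.06


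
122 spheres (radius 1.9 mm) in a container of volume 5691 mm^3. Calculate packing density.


V_sphere = 4/3*pi*1.9^3 = 28.7309 mm^3
Total V = 122*28.7309 = 3505.1698 mm^3
PD = 3505.1698 / 5691 = 0.616

0.616


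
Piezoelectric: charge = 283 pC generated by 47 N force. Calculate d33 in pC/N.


d33 = 283 / 47 = 6.0 pC/N

6.0


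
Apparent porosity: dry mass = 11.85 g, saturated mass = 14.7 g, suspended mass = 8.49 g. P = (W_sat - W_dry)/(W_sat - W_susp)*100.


P = (14.7 - 11.85) / (14.7 - 8.49) * 100 = 2.85 / 6.21 * 100 = 45.9%

45.9


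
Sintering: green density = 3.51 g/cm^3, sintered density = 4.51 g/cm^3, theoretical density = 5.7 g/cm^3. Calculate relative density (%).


Relative = 4.51 / 5.7 * 100 = 79.1%

79.1


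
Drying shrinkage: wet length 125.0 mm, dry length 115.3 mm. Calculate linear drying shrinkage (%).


DS = (125.0 - 115.3) / 125.0 * 100 = 7.76%

7.76


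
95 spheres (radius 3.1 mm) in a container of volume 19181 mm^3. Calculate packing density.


V_sphere = 4/3*pi*3.1^3 = 124.7882 mm^3
Total V = 95*124.7882 = 11854.879 mm^3
PD = 11854.879 / 19181 = 0.618

0.618


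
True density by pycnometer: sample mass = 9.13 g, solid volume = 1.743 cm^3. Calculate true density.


TD = 9.13 / 1.743 = 5.238 g/cm^3

5.238


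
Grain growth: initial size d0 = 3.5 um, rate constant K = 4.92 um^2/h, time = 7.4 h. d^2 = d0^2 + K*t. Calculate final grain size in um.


d^2 = 3.5^2 + 4.92*7.4 = 48.658
d = sqrt(48.658) = 6.98 um

6.98


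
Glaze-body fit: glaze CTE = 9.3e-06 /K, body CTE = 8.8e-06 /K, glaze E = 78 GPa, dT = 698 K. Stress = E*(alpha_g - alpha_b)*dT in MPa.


Stress = 78*1000*(9.3e-06 - 8.8e-06)*698 = 27.2 MPa

27.2


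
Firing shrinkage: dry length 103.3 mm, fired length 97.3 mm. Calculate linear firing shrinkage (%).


FS = (103.3 - 97.3) / 103.3 * 100 = 5.81%

5.81


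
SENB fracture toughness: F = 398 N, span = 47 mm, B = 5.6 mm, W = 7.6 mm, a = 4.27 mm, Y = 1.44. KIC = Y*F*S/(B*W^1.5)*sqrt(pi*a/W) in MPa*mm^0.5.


KIC = 1.44*398*47/(5.6*7.6^1.5)*sqrt(pi*4.27/7.6) = 305.01

305.01


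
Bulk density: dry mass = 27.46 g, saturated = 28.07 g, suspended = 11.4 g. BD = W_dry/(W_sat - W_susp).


BD = 27.46 / (28.07 - 11.4) = 27.46 / 16.67 = 1.647 g/cm^3

1.647


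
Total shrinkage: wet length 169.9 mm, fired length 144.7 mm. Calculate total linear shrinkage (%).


TS = (169.9 - 144.7) / 169.9 * 100 = 14.83%

14.83


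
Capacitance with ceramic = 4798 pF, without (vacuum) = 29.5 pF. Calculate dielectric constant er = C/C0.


er = 4798 / 29.5 = 162.64

162.64


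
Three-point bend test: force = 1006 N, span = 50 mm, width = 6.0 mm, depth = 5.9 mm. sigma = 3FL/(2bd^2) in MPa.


sigma = 3*1006*50/(2*6.0*5.9^2) = 361.2 MPa

361.2


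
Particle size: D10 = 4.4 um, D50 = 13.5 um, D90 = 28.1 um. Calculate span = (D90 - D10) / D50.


Span = (28.1 - 4.4) / 13.5 = 23.7 / 13.5 = 1.756

1.756


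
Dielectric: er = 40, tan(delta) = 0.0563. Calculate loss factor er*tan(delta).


Loss = 40 * 0.0563 = 2.252

2.252


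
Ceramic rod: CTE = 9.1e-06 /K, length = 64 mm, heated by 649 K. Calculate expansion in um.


dL = 9.1e-06 * 64 * 649 * 1000 = 377.978 um

377.978


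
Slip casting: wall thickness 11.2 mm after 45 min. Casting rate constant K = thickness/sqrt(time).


K = 11.2 / sqrt(45) = 11.2 / 6.7082 = 1.67 mm/min^0.5

1.67


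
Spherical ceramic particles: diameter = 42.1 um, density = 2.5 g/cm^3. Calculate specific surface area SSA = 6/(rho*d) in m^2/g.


SSA = 6 / (2.5 * 42.1) = 0.057 m^2/g

0.057


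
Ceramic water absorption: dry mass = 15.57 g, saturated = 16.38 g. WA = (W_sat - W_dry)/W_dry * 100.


WA = (16.38 - 15.57) / 15.57 * 100 = 5.2%

5.2


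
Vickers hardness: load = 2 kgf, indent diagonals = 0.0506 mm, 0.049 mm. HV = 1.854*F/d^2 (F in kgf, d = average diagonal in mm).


d_avg = (0.0506+0.049)/2 = 0.0498 mm
HV = 1.854*2/0.0498^2 = 1495

1495


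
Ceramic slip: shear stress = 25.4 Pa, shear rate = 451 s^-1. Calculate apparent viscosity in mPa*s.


eta = tau/gamma * 1000 = 25.4/451 * 1000 = 56.3 mPa*s

56.3


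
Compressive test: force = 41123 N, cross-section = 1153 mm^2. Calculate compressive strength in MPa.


CS = 41123 / 1153 = 35.7 MPa

35.7


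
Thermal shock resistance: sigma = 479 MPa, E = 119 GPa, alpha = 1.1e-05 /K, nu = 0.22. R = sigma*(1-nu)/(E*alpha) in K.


R = 479*(1-0.22)/(119*1000*1.1e-05) = 285 K

285


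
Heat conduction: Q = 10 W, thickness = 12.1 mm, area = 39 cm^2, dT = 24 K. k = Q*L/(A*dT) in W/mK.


k = 10*12.1/1000/(39/10000*24) = 1.29 W/mK

1.29


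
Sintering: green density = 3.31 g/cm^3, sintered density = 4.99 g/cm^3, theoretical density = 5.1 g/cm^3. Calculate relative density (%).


Relative = 4.99 / 5.1 * 100 = 97.8%

97.8


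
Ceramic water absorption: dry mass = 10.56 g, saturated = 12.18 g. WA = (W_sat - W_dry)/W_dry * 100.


WA = (12.18 - 10.56) / 10.56 * 100 = 15.34%

15.34


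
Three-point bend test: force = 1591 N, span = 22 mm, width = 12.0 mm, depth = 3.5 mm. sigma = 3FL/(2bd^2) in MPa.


sigma = 3*1591*22/(2*12.0*3.5^2) = 357.2 MPa

357.2


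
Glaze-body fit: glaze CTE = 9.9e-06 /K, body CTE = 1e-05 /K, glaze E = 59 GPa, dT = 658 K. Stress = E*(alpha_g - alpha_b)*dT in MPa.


Stress = 59*1000*(9.9e-06 - 1e-05)*658 = -3.9 MPa

-3.9


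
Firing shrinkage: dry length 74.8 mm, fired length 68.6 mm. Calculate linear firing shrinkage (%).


FS = (74.8 - 68.6) / 74.8 * 100 = 8.29%

8.29


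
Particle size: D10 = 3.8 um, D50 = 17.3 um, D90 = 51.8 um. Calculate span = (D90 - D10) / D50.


Span = (51.8 - 3.8) / 17.3 = 48.0 / 17.3 = 2.775

2.775


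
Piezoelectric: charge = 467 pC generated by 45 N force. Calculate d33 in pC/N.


d33 = 467 / 45 = 10.4 pC/N

10.4


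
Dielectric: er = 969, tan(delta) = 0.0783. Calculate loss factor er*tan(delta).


Loss = 969 * 0.0783 = 75.873

75.873


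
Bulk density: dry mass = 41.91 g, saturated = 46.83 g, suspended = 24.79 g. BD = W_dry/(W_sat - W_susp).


BD = 41.91 / (46.83 - 24.79) = 41.91 / 22.04 = 1.902 g/cm^3

1.902


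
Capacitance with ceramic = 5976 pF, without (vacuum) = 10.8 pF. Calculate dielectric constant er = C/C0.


er = 5976 / 10.8 = 553.33

553.33


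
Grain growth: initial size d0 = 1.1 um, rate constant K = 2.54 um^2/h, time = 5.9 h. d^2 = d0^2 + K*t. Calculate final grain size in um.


d^2 = 1.1^2 + 2.54*5.9 = 16.196
d = sqrt(16.196) = 4.02 um

4.02


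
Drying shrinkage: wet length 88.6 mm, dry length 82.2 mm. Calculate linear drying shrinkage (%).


DS = (88.6 - 82.2) / 88.6 * 100 = 7.22%

7.22


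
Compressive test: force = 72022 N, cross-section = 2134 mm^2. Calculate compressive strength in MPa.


CS = 72022 / 2134 = 33.7 MPa

33.7


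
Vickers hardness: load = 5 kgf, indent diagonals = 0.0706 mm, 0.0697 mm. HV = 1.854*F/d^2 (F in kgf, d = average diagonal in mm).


d_avg = (0.0706+0.0697)/2 = 0.07015 mm
HV = 1.854*5/0.07015^2 = 1884

1884


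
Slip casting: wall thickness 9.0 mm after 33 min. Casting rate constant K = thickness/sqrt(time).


K = 9.0 / sqrt(33) = 9.0 / 5.7446 = 1.567 mm/min^0.5

1.567


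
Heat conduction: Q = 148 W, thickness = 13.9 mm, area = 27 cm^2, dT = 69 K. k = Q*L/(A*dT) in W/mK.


k = 148*13.9/1000/(27/10000*69) = 11.04 W/mK

11.04


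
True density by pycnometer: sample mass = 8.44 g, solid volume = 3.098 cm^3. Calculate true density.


TD = 8.44 / 3.098 = 2.724 g/cm^3

2.724


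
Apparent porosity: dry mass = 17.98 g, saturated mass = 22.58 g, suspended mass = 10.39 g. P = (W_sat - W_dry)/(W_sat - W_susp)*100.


P = (22.58 - 17.98) / (22.58 - 10.39) * 100 = 4.6 / 12.19 * 100 = 37.7%

37.7


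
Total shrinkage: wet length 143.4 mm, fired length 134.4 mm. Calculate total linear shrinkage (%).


TS = (143.4 - 134.4) / 143.4 * 100 = 6.28%

6.28


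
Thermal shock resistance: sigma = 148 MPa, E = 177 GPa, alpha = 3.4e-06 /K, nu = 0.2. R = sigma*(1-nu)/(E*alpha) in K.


R = 148*(1-0.2)/(177*1000*3.4e-06) = 197 K

197


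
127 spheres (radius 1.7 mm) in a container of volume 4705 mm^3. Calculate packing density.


V_sphere = 4/3*pi*1.7^3 = 20.5795 mm^3
Total V = 127*20.5795 = 2613.5965 mm^3
PD = 2613.5965 / 4705 = 0.555

0.555


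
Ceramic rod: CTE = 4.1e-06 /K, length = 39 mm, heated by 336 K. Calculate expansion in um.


dL = 4.1e-06 * 39 * 336 * 1000 = 53.726 um

53.726


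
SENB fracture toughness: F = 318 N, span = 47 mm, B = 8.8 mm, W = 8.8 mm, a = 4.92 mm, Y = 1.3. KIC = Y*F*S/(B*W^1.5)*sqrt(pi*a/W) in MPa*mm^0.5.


KIC = 1.3*318*47/(8.8*8.8^1.5)*sqrt(pi*4.92/8.8) = 112.09

112.09


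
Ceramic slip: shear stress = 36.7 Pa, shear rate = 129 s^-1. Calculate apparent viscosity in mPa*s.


eta = tau/gamma * 1000 = 36.7/129 * 1000 = 284.5 mPa*s

284.5


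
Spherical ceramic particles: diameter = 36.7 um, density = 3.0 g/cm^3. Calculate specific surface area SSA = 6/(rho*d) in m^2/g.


SSA = 6 / (3.0 * 36.7) = 0.054 m^2/g

0.054


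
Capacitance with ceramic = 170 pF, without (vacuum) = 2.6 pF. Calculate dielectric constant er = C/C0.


er = 170 / 2.6 = 65.38

65.38


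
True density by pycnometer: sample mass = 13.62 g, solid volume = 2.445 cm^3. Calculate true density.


TD = 13.62 / 2.445 = 5.571 g/cm^3

5.571


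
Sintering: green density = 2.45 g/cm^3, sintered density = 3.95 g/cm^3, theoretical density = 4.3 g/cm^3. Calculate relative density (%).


Relative = 3.95 / 4.3 * 100 = 91.9%

91.9


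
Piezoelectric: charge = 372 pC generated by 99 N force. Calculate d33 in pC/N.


d33 = 372 / 99 = 3.8 pC/N

3.8


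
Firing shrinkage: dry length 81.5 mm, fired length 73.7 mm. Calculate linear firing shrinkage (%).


FS = (81.5 - 73.7) / 81.5 * 100 = 9.57%

9.57


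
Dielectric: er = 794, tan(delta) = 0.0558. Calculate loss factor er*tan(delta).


Loss = 794 * 0.0558 = 44.305

44.305


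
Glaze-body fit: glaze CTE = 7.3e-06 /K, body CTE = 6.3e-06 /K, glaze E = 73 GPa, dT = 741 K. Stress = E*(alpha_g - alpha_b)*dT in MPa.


Stress = 73*1000*(7.3e-06 - 6.3e-06)*741 = 54.1 MPa

54.1


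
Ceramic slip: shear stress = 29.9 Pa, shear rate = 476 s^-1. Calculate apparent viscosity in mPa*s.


eta = tau/gamma * 1000 = 29.9/476 * 1000 = 62.8 mPa*s

62.8


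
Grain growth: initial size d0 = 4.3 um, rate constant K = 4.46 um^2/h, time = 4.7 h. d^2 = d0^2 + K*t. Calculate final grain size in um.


d^2 = 4.3^2 + 4.46*4.7 = 39.452
d = sqrt(39.452) = 6.28 um

6.28


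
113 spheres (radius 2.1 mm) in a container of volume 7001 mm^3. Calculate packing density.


V_sphere = 4/3*pi*2.1^3 = 38.7924 mm^3
Total V = 113*38.7924 = 4383.5412 mm^3
PD = 4383.5412 / 7001 = 0.626

0.626


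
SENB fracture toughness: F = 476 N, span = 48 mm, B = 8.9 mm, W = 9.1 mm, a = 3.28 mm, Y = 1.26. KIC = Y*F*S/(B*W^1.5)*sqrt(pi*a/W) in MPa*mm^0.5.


KIC = 1.26*476*48/(8.9*9.1^1.5)*sqrt(pi*3.28/9.1) = 125.39

125.39


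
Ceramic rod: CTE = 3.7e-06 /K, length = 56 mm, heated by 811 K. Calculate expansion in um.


dL = 3.7e-06 * 56 * 811 * 1000 = 168.039 um

168.039


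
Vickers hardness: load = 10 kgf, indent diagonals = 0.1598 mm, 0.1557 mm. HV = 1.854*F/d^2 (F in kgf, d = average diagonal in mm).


d_avg = (0.1598+0.1557)/2 = 0.15775 mm
HV = 1.854*10/0.15775^2 = 745

745


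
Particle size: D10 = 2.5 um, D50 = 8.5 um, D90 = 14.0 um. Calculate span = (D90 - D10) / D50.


Span = (14.0 - 2.5) / 8.5 = 11.5 / 8.5 = 1.353

1.353


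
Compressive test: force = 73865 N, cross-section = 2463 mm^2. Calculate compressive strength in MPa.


CS = 73865 / 2463 = 30.0 MPa

30.0


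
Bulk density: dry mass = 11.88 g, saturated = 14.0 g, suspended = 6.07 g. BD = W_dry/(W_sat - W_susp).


BD = 11.88 / (14.0 - 6.07) = 11.88 / 7.93 = 1.498 g/cm^3

1.498


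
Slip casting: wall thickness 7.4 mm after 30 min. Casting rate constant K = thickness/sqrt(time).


K = 7.4 / sqrt(30) = 7.4 / 5.4772 = 1.351 mm/min^0.5

1.351


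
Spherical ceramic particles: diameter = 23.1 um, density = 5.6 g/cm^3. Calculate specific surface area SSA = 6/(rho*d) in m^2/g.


SSA = 6 / (5.6 * 23.1) = 0.046 m^2/g

0.046


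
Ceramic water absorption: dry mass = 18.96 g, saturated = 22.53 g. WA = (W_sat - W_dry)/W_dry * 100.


WA = (22.53 - 18.96) / 18.96 * 100 = 18.83%

18.83


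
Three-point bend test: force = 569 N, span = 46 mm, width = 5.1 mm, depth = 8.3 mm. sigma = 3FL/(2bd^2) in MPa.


sigma = 3*569*46/(2*5.1*8.3^2) = 111.7 MPa

111.7


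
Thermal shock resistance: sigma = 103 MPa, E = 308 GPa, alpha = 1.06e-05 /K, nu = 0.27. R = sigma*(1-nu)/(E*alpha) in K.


R = 103*(1-0.27)/(308*1000*1.06e-05) = 23 K

23


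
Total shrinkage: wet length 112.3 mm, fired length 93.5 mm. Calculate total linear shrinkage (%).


TS = (112.3 - 93.5) / 112.3 * 100 = 16.74%

16.74


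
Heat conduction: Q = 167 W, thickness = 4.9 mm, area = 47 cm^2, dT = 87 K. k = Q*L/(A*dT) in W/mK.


k = 167*4.9/1000/(47/10000*87) = 2.0 W/mK

2.0


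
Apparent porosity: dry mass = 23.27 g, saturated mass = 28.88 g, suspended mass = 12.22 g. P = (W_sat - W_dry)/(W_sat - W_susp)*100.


P = (28.88 - 23.27) / (28.88 - 12.22) * 100 = 5.61 / 16.66 * 100 = 33.7%

33.7


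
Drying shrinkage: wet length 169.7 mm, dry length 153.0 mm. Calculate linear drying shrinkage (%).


DS = (169.7 - 153.0) / 169.7 * 100 = 9.84%

9.84


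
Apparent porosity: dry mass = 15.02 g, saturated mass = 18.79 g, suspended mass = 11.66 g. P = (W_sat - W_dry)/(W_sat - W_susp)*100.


P = (18.79 - 15.02) / (18.79 - 11.66) * 100 = 3.77 / 7.13 * 100 = 52.9%

52.9


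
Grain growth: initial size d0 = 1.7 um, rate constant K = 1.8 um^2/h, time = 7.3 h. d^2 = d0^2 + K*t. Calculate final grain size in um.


d^2 = 1.7^2 + 1.8*7.3 = 16.03
d = sqrt(16.03) = 4.0 um

4.0


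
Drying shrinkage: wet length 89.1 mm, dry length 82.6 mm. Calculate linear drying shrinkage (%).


DS = (89.1 - 82.6) / 89.1 * 100 = 7.3%

7.3


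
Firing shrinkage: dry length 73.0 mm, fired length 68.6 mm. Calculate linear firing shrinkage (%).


FS = (73.0 - 68.6) / 73.0 * 100 = 6.03%

6.03


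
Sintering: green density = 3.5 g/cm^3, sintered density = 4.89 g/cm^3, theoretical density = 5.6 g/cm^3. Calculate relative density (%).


Relative = 4.89 / 5.6 * 100 = 87.3%

87.3


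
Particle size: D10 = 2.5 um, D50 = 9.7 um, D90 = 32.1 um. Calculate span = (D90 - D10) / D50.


Span = (32.1 - 2.5) / 9.7 = 29.6 / 9.7 = 3.052

3.052


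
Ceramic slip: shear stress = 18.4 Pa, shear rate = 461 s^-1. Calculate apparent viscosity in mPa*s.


eta = tau/gamma * 1000 = 18.4/461 * 1000 = 39.9 mPa*s

39.9


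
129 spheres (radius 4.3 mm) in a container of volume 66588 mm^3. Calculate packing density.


V_sphere = 4/3*pi*4.3^3 = 333.0381 mm^3
Total V = 129*333.0381 = 42961.9149 mm^3
PD = 42961.9149 / 66588 = 0.645

0.645


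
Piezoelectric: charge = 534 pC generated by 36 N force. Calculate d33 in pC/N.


d33 = 534 / 36 = 14.8 pC/N

14.8


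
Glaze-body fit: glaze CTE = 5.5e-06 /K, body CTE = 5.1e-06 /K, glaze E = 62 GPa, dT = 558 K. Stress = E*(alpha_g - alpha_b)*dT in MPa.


Stress = 62*1000*(5.5e-06 - 5.1e-06)*558 = 13.8 MPa

13.8


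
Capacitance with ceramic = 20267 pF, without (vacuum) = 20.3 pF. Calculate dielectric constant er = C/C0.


er = 20267 / 20.3 = 998.37

998.37


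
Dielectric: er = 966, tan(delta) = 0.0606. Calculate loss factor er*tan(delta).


Loss = 966 * 0.0606 = 58.54

58.54


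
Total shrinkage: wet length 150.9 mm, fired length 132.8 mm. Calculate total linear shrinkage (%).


TS = (150.9 - 132.8) / 150.9 * 100 = 11.99%

11.99


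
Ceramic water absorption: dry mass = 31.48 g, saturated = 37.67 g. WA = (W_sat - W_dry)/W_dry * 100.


WA = (37.67 - 31.48) / 31.48 * 100 = 19.66%

19.66


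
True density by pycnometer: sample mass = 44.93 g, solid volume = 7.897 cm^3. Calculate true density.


TD = 44.93 / 7.897 = 5.69 g/cm^3

5.69


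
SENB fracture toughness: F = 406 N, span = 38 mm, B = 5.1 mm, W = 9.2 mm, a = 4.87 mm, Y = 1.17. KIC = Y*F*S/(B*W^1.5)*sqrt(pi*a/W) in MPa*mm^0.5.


KIC = 1.17*406*38/(5.1*9.2^1.5)*sqrt(pi*4.87/9.2) = 163.56

163.56


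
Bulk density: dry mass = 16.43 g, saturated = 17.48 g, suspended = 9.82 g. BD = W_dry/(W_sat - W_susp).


BD = 16.43 / (17.48 - 9.82) = 16.43 / 7.66 = 2.145 g/cm^3

2.145


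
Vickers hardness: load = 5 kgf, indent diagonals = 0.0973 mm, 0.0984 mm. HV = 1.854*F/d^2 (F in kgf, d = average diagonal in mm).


d_avg = (0.0973+0.0984)/2 = 0.09785 mm
HV = 1.854*5/0.09785^2 = 968

968


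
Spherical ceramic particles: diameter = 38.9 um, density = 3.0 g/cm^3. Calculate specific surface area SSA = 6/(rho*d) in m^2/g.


SSA = 6 / (3.0 * 38.9) = 0.051 m^2/g

0.051


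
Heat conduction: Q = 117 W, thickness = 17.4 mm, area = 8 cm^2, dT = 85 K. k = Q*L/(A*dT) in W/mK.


k = 117*17.4/1000/(8/10000*85) = 29.94 W/mK

29.94


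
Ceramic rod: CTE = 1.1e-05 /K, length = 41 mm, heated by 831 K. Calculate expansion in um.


dL = 1.1e-05 * 41 * 831 * 1000 = 374.781 um

374.781


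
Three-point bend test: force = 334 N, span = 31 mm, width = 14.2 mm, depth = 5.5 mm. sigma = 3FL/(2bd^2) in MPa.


sigma = 3*334*31/(2*14.2*5.5^2) = 36.2 MPa

36.2


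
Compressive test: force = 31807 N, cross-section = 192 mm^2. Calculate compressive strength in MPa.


CS = 31807 / 192 = 165.7 MPa

165.7


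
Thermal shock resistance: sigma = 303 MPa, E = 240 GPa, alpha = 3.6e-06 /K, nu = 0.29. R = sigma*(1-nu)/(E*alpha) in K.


R = 303*(1-0.29)/(240*1000*3.6e-06) = 249 K

249


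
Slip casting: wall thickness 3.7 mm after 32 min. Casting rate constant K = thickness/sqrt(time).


K = 3.7 / sqrt(32) = 3.7 / 5.6569 = 0.654 mm/min^0.5

0.654


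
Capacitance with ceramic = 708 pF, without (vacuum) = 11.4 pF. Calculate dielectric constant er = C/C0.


er = 708 / 11.4 = 62.11

62.11


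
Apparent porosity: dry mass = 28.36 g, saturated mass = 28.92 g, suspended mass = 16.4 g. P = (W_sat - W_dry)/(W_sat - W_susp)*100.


P = (28.92 - 28.36) / (28.92 - 16.4) * 100 = 0.56 / 12.52 * 100 = 4.5%

4.5


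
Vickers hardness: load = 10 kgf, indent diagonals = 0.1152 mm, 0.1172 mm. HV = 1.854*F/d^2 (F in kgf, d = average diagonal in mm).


d_avg = (0.1152+0.1172)/2 = 0.1162 mm
HV = 1.854*10/0.1162^2 = 1373

1373


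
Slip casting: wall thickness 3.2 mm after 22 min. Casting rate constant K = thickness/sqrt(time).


K = 3.2 / sqrt(22) = 3.2 / 4.6904 = 0.682 mm/min^0.5

0.682


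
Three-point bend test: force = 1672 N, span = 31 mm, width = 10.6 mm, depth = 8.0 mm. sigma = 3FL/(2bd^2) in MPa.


sigma = 3*1672*31/(2*10.6*8.0^2) = 114.6 MPa

114.6


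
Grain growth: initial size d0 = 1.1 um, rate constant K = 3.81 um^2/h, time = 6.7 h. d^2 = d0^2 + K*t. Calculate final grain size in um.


d^2 = 1.1^2 + 3.81*6.7 = 26.737
d = sqrt(26.737) = 5.17 um

5.17


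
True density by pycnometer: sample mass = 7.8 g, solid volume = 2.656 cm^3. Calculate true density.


TD = 7.8 / 2.656 = 2.937 g/cm^3

2.937


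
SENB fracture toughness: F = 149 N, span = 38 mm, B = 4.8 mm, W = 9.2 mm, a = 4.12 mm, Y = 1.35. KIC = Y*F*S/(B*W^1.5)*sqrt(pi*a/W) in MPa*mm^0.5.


KIC = 1.35*149*38/(4.8*9.2^1.5)*sqrt(pi*4.12/9.2) = 67.69

67.69


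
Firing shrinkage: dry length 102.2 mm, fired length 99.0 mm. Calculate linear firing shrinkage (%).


FS = (102.2 - 99.0) / 102.2 * 100 = 3.13%

3.13


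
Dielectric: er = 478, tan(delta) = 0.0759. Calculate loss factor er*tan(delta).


Loss = 478 * 0.0759 = 36.28

36.28


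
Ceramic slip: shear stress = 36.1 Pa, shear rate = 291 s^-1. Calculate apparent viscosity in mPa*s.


eta = tau/gamma * 1000 = 36.1/291 * 1000 = 124.1 mPa*s

124.1


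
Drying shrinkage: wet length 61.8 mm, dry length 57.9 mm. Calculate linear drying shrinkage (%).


DS = (61.8 - 57.9) / 61.8 * 100 = 6.31%

6.31


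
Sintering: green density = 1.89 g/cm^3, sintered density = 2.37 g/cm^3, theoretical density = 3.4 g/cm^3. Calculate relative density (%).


Relative = 2.37 / 3.4 * 100 = 69.7%

69.7


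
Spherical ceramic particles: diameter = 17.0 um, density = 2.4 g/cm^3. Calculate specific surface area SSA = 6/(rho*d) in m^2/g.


SSA = 6 / (2.4 * 17.0) = 0.147 m^2/g

0.147


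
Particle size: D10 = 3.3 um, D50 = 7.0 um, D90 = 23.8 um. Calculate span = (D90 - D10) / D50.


Span = (23.8 - 3.3) / 7.0 = 20.5 / 7.0 = 2.929

2.929


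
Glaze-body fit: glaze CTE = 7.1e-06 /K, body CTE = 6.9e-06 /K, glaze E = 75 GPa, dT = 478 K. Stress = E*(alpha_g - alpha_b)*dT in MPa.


Stress = 75*1000*(7.1e-06 - 6.9e-06)*478 = 7.2 MPa

7.2


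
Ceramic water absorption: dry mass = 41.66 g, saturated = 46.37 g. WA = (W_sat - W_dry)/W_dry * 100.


WA = (46.37 - 41.66) / 41.66 * 100 = 11.31%

11.31


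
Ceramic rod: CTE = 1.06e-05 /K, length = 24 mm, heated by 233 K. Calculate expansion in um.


dL = 1.06e-05 * 24 * 233 * 1000 = 59.275 um

59.275


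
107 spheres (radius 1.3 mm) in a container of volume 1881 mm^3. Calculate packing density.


V_sphere = 4/3*pi*1.3^3 = 9.2028 mm^3
Total V = 107*9.2028 = 984.6996 mm^3
PD = 984.6996 / 1881 = 0.523

0.523


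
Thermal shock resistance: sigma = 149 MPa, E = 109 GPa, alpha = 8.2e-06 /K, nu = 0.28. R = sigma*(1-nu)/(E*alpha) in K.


R = 149*(1-0.28)/(109*1000*8.2e-06) = 120 K

120


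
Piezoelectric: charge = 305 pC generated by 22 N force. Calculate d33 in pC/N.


d33 = 305 / 22 = 13.9 pC/N

13.9


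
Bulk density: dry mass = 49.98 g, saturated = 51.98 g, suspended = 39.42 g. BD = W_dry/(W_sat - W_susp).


BD = 49.98 / (51.98 - 39.42) = 49.98 / 12.56 = 3.979 g/cm^3

3.979


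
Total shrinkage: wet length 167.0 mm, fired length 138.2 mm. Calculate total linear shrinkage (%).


TS = (167.0 - 138.2) / 167.0 * 100 = 17.25%

17.25


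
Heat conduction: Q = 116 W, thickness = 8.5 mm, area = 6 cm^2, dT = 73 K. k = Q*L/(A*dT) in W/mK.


k = 116*8.5/1000/(6/10000*73) = 22.51 W/mK

22.51


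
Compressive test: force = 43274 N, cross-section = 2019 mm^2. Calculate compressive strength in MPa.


CS = 43274 / 2019 = 21.4 MPa

21.4


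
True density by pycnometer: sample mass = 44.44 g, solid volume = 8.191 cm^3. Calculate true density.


TD = 44.44 / 8.191 = 5.425 g/cm^3

5.425


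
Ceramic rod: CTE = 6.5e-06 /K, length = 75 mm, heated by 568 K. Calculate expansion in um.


dL = 6.5e-06 * 75 * 568 * 1000 = 276.9 um

276.9


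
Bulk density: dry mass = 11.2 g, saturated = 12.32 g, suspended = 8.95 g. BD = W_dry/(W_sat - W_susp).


BD = 11.2 / (12.32 - 8.95) = 11.2 / 3.37 = 3.323 g/cm^3

3.323


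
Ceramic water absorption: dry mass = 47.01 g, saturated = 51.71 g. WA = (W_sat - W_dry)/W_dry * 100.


WA = (51.71 - 47.01) / 47.01 * 100 = 10.0%

10.0


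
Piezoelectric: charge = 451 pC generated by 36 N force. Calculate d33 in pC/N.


d33 = 451 / 36 = 12.5 pC/N

12.5


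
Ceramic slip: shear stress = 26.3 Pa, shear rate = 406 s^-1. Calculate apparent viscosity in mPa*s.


eta = tau/gamma * 1000 = 26.3/406 * 1000 = 64.8 mPa*s

64.8


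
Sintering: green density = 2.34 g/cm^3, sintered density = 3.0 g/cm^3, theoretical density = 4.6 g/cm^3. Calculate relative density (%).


Relative = 3.0 / 4.6 * 100 = 65.2%

65.2


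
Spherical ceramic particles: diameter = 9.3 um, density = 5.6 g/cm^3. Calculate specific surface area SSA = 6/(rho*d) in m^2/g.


SSA = 6 / (5.6 * 9.3) = 0.115 m^2/g

0.115


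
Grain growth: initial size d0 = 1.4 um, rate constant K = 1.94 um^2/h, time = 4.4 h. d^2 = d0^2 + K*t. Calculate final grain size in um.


d^2 = 1.4^2 + 1.94*4.4 = 10.496
d = sqrt(10.496) = 3.24 um

3.24


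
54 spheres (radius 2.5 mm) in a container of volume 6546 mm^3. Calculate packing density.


V_sphere = 4/3*pi*2.5^3 = 65.4498 mm^3
Total V = 54*65.4498 = 3534.2892 mm^3
PD = 3534.2892 / 6546 = 0.54

0.54


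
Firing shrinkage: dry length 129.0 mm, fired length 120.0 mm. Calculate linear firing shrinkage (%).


FS = (129.0 - 120.0) / 129.0 * 100 = 6.98%

6.98


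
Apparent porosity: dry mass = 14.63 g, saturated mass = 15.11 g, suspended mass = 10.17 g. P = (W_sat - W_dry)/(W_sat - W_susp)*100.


P = (15.11 - 14.63) / (15.11 - 10.17) * 100 = 0.48 / 4.94 * 100 = 9.7%

9.7


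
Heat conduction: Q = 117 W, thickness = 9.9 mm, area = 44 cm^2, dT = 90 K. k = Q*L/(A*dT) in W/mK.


k = 117*9.9/1000/(44/10000*90) = 2.93 W/mK

2.93


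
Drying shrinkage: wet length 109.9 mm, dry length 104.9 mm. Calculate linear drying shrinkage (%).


DS = (109.9 - 104.9) / 109.9 * 100 = 4.55%

4.55


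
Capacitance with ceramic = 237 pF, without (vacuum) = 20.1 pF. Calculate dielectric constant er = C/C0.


er = 237 / 20.1 = 11.79

11.79


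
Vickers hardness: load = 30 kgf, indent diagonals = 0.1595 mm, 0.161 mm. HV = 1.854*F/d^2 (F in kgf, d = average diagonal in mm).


d_avg = (0.1595+0.161)/2 = 0.16025 mm
HV = 1.854*30/0.16025^2 = 2166

2166


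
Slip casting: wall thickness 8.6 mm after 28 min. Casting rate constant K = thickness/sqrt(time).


K = 8.6 / sqrt(28) = 8.6 / 5.2915 = 1.625 mm/min^0.5

1.625


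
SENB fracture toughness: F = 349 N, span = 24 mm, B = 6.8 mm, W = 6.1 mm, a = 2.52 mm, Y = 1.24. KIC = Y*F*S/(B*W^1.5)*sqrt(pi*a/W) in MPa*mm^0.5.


KIC = 1.24*349*24/(6.8*6.1^1.5)*sqrt(pi*2.52/6.1) = 115.5

115.5


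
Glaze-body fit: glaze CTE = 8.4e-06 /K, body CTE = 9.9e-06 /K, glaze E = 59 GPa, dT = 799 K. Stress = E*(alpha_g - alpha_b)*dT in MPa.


Stress = 59*1000*(8.4e-06 - 9.9e-06)*799 = -70.7 MPa

-70.7


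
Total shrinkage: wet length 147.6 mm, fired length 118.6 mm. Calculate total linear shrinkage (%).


TS = (147.6 - 118.6) / 147.6 * 100 = 19.65%

19.65


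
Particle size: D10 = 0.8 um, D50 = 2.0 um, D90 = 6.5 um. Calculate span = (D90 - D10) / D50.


Span = (6.5 - 0.8) / 2.0 = 5.7 / 2.0 = 2.85

2.85
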